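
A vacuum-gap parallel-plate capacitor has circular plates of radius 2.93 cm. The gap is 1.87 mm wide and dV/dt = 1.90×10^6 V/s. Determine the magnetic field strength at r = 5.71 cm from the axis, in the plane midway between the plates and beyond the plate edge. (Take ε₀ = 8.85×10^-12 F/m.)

dE/dt = (dV/dt)/d = 1.016×10^9 V/(m·s); I_d = ε₀(πR²)(dE/dt) = (8.85×10^-12)(2.697×10^-3)(1.016×10^9) = 2.425×10^-5 A.
With r > R the enclosed displacement current is the full I_d; B = μ₀ I_d / (2πr) = 8.49×10^-11 T.

8.49×10^-11 T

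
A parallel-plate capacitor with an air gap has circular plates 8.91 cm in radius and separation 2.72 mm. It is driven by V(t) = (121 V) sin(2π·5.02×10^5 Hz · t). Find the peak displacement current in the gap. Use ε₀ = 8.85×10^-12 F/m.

C = ε₀A/d = (8.85×10^-12)(0.02494)/(2.72×10^-3) = 8.115×10^-11 F; ω = 2πf = 3.154×10^6 rad/s.
I_d = C dV/dt, so |I_d|_max = C V₀ ω = (8.115×10^-11)(121)(3.154×10^6) = 0.0310 A.

0.0310 A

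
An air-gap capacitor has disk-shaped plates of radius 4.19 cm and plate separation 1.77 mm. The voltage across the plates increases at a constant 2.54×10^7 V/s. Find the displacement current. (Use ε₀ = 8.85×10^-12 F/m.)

The field between the plates is E = V/d, so dE/dt = (2.54×10^7)/(1.77×10^-3 m) = 1.435×10^10 V/(m·s).
I_d = ε₀ A (dE/dt) = (8.85×10^-12)(5.515×10^-3)(1.435×10^10) = 7.00×10^-4 A.

7.00×10^-4 A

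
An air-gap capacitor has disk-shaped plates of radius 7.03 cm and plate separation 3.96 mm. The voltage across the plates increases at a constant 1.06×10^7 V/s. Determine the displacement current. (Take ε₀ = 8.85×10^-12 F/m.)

E = V/d so dE/dt = (dV/dt)/d = 2.677×10^9 V/(m·s), and I_d = ε₀ A dE/dt = (8.85×10^-12)(0.01553)(2.677×10^9) = 3.68×10^-4 A.

3.68×10^-4 A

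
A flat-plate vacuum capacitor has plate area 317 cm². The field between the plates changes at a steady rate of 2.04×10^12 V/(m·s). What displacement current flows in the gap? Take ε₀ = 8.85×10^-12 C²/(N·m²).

The displacement current is ε₀ times dΦ_E/dt = ε₀ A dE/dt = (8.85×10^-12)(0.0317)(2.04×10^12) = 0.572 A.

0.572 A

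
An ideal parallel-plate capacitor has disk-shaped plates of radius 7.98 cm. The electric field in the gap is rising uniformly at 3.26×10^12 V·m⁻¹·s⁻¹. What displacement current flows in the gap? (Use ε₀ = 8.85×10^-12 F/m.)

With a uniform field, Φ_E = EA, so I_d = ε₀ A dE/dt = 0.577 A.

0.577 A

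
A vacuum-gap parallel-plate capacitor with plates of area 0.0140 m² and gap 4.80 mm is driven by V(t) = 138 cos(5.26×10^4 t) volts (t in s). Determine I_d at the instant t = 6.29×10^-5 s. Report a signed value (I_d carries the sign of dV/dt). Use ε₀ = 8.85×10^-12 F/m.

3.11×10^-5 A

dV/dt = (138)(5.26×10^4)·−sin(3.30854) = 1.206×10^6 V/s.
I_d = C dV/dt with C = ε₀A/d = (8.85×10^-12)(0.0140)/(4.80×10^-3) = 2.581×10^-11 F, so I_d = (2.581×10^-11)(1.206×10^6) = 3.11×10^-5 A.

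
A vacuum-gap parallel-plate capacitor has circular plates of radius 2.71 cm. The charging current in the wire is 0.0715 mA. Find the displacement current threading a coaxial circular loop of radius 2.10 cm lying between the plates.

Between the plates the displacement current equals the wire current: I_d = 0.0715 mA = 7.15×10^-5 A.
Through an area πr² the displacement current is I_d·(πr²/πR²) = I_d (r/R)² = 4.29×10^-5 A.

4.29×10^-5 A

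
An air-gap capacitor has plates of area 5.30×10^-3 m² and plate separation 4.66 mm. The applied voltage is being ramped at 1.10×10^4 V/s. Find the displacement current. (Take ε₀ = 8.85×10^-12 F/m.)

The displacement current equals the charging current C dV/dt. With C = ε₀A/d = (8.85×10^-12)(5.30×10^-3)/(4.66×10^-3) = 1.007×10^-11 F, I_d = (1.007×10^-11)(1.10×10^4) = 1.11×10^-7 A.

1.11×10^-7 A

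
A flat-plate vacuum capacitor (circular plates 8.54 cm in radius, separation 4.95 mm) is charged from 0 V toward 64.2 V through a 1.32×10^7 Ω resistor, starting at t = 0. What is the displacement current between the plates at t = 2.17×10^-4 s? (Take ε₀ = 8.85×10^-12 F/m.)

3.26×10^-6 A

With C = ε₀A/d = (8.85×10^-12)(0.02291)/(4.95×10^-3) = 4.096×10^-11 F, the time constant is τ = RC = 5.407×10^-4 s, so t/τ = 0.4013 and e^(−t/τ) = 0.6694.
I_d = I_cond = (V₀/R) e^(−t/τ) = (4.864×10^-6)(0.6694) = 3.26×10^-6 A.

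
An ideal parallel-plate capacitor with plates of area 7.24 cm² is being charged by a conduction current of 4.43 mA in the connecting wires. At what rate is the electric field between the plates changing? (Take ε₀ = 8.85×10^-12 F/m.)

6.91×10^11 V/(m·s)

The displacement current between the plates equals the conduction current, I_d = 4.43 mA.
Inverting I_d = ε₀ A dE/dt gives dE/dt = 4.43×10^-3 / (8.85×10^-12 · 7.24×10^-4) = 6.91×10^11 V/(m·s).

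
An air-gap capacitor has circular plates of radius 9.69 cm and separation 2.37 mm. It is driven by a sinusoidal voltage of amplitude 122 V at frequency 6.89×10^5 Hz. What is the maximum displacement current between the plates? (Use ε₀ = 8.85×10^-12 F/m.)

C = ε₀A/d = (8.85×10^-12)(0.02950)/(2.37×10^-3) = 1.102×10^-10 F; ω = 2πf = 4.329×10^6 rad/s.
I_d = C dV/dt, so |I_d|_max = C V₀ ω = (1.102×10^-10)(122)(4.329×10^6) = 0.0582 A.

0.0582 A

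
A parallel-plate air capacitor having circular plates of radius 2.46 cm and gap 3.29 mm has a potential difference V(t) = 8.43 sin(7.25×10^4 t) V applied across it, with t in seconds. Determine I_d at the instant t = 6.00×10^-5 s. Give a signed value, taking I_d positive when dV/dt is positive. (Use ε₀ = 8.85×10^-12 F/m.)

-1.11×10^-6 A

dE/dt = (V₀ω/d)·cos(ωt) with ωt = 4.35 rad: (8.43)(7.25×10^4)(-0.3545)/(3.29×10^-3) = -6.585×10^7 V/(m·s).
I_d = ε₀ A dE/dt = (8.85×10^-12)(1.901×10^-3)(-6.585×10^7) = -1.11×10^-6 A.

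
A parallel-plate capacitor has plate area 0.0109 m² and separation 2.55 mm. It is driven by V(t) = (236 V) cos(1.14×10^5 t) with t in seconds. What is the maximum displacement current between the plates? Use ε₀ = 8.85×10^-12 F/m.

The displacement current equals the conduction current C dV/dt, which peaks at C V₀ ω.
With C = ε₀A/d = (8.85×10^-12)(0.0109)/(2.55×10^-3) = 3.783×10^-11 F and ω = 1.14×10^5 rad/s, I_d,max = (3.783×10^-11)(236)(1.14×10^5) = 1.02×10^-3 A.

1.02×10^-3 A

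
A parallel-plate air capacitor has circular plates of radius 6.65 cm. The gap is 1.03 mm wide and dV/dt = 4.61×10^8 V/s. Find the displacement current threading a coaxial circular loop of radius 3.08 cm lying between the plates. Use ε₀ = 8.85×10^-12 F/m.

I_d = C dV/dt with C = ε₀πR²/d = 1.193×10^-10 F, so I_d = (1.193×10^-10)(4.61×10^8) = 0.05500 A.
The field is uniform, so I_d,enc = I_d (r/R)² = (0.05500)(3.08/6.65)² = 0.0118 A.

0.0118 A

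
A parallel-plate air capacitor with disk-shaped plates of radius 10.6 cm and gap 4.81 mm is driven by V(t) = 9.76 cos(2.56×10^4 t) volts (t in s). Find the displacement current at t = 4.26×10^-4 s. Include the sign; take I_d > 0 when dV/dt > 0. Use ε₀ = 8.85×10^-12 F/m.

C = ε₀A/d = (8.85×10^-12)(0.03530)/(4.81×10^-3) = 6.495×10^-11 F. dV/dt = V₀ω·−sin(ωt); at ωt = 10.9056 rad this factor is 0.9960.
I_d = C dV/dt = (6.495×10^-11)(9.76)(2.56×10^4)(0.9960) = 1.62×10^-5 A.

1.62×10^-5 A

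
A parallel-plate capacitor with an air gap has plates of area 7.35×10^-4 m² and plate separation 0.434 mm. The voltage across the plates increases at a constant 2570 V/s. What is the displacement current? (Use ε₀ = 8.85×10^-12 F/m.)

C = ε₀A/d = (8.85×10^-12)(7.35×10^-4)/(4.34×10^-4) = 1.499×10^-11 F.
I_d = C dV/dt = (1.499×10^-11)(2570) = 3.85×10^-8 A.

3.85×10^-8 A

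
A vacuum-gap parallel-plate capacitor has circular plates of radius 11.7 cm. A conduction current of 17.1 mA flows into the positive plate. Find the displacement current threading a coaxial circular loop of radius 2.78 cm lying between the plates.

9.65×10^-4 A

By continuity the displacement current in the gap matches the conduction current: I_d = 0.0171 A.
The field is uniform, so I_d,enc = I_d (r/R)² = (0.0171)(2.78/11.7)² = 9.65×10^-4 A.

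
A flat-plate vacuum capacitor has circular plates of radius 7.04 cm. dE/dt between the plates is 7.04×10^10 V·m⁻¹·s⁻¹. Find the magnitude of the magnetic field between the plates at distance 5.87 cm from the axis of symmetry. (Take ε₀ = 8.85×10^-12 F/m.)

Total displacement current: I_d = ε₀(πR²)(dE/dt) = (8.85×10^-12)(0.01557)(7.04×10^10) = 9.701×10^-3 A.
∮B·dl = μ₀ I_d,enc with I_d,enc = I_d r²/R² = 6.744×10^-3 A; so B = μ₀ I_d,enc/(2πr) = 2.30×10^-8 T.

2.30×10^-8 T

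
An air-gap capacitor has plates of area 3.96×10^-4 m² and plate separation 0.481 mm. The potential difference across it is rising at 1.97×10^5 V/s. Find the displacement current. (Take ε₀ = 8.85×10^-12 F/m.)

1.44×10^-6 A

The field between the plates is E = V/d, so dE/dt = (1.97×10^5)/(4.81×10^-4 m) = 4.096×10^8 V/(m·s).
I_d = ε₀ A (dE/dt) = (8.85×10^-12)(3.96×10^-4)(4.096×10^8) = 1.44×10^-6 A.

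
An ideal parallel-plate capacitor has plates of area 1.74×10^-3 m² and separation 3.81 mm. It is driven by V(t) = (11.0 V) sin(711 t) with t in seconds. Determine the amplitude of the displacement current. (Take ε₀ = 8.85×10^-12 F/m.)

3.16×10^-8 A

(dE/dt)_max = V₀ω/d = 2.053×10^6 V/(m·s); ω = 711 rad/s.
I_d,max = ε₀ A (dE/dt)_max = (8.85×10^-12)(1.74×10^-3)(2.053×10^6) = 3.16×10^-8 A.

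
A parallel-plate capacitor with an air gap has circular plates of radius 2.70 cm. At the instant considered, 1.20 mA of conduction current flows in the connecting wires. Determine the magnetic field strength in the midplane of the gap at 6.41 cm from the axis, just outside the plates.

No conduction current crosses the gap, so I_d there equals the 1.20×10^-3 A in the leads.
Outside the plates the loop encloses all of I_d, so B·2πr = μ₀ I_d and B = 3.74×10^-9 T.

3.74×10^-9 T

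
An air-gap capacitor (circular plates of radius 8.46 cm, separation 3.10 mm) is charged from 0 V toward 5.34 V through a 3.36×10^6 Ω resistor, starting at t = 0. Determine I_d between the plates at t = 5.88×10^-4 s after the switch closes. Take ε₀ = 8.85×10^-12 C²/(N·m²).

1.04×10^-7 A

With C = ε₀A/d = (8.85×10^-12)(0.02248)/(3.10×10^-3) = 6.418×10^-11 F, the time constant is τ = RC = 2.156×10^-4 s, so t/τ = 2.727 and e^(−t/τ) = 0.06542.
I_d = I_cond = (V₀/R) e^(−t/τ) = (1.589×10^-6)(0.06542) = 1.04×10^-7 A.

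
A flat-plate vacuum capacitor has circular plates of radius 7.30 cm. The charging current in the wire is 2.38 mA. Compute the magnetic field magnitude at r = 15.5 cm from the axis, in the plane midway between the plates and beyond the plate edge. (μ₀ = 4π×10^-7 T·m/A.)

3.07×10^-9 T

Between the plates the displacement current equals the wire current: I_d = 2.38 mA = 2.38×10^-3 A.
For r ≥ R the full I_d is enclosed: B = μ₀ I_d/(2πr) = (4π×10^-7)(2.38×10^-3)/(2π·0.155) = 3.07×10^-9 T.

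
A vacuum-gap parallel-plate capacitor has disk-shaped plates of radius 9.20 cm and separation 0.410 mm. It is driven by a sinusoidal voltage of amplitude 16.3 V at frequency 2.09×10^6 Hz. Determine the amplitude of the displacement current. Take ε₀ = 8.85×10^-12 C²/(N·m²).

C = ε₀A/d = (8.85×10^-12)(0.02659)/(4.10×10^-4) = 5.740×10^-10 F; ω = 2πf = 1.313×10^7 rad/s.
I_d = C dV/dt, so |I_d|_max = C V₀ ω = (5.740×10^-10)(16.3)(1.313×10^7) = 0.123 A.

0.123 A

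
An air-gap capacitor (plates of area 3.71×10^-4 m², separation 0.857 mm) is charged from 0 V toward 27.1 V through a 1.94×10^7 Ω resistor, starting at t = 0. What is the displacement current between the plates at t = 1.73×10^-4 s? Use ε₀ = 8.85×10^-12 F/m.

C = ε₀A/d = (8.85×10^-12)(3.71×10^-4)/(8.57×10^-4) = 3.831×10^-12 F and τ = RC = 7.432×10^-5 s. I_d in the gap equals the RC charging current.
I_d(t) = (V₀/R) e^(−t/τ) = 1.397×10^-6 · e^(−2.328) = 1.36×10^-7 A.

1.36×10^-7 A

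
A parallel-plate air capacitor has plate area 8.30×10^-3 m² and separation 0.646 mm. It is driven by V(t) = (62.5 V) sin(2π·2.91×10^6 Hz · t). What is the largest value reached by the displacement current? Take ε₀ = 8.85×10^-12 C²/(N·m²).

The displacement current equals the conduction current C dV/dt, which peaks at C V₀ ω.
With C = ε₀A/d = (8.85×10^-12)(8.30×10^-3)/(6.46×10^-4) = 1.137×10^-10 F and ω = 2πf = 1.828×10^7 rad/s, I_d,max = (1.137×10^-10)(62.5)(1.828×10^7) = 0.130 A.

0.130 A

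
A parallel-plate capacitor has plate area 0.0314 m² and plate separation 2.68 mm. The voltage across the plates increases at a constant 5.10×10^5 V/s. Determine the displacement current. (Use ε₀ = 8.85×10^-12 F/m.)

C = ε₀A/d = (8.85×10^-12)(0.0314)/(2.68×10^-3) = 1.037×10^-10 F.
I_d = C dV/dt = (1.037×10^-10)(5.10×10^5) = 5.29×10^-5 A.

5.29×10^-5 A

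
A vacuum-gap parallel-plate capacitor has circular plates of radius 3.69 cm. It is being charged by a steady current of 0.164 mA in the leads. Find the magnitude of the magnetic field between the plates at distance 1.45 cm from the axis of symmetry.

3.49×10^-10 T

No conduction current crosses the gap, so I_d there equals the 1.64×10^-4 A in the leads.
∮B·dl = μ₀ I_d,enc with I_d,enc = I_d r²/R² = 2.532×10^-5 A; so B = μ₀ I_d,enc/(2πr) = 3.49×10^-10 T.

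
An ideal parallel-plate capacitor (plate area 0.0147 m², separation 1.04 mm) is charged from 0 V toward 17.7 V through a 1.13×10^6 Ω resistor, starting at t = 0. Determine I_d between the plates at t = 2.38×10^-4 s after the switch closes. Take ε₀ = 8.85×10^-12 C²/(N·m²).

C = ε₀A/d = (8.85×10^-12)(0.0147)/(1.04×10^-3) = 1.251×10^-10 F and τ = RC = 1.414×10^-4 s. I_d in the gap equals the RC charging current.
I_d(t) = (V₀/R) e^(−t/τ) = 1.566×10^-5 · e^(−1.683) = 2.91×10^-6 A.

2.91×10^-6 A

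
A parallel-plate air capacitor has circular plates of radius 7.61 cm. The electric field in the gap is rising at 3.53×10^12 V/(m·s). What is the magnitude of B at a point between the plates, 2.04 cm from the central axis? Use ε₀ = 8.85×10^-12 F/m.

Through the whole plate area (πR² = 0.01819 m²), I_d = ε₀ πR² dE/dt = 0.5683 A.
∮B·dl = μ₀ I_d,enc with I_d,enc = I_d r²/R² = 0.04084 A; so B = μ₀ I_d,enc/(2πr) = 4.00×10^-7 T.

4.00×10^-7 T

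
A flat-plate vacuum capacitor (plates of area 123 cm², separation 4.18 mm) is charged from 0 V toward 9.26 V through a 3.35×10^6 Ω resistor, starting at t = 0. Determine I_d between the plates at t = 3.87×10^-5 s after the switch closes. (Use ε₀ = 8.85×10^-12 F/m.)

C = ε₀A/d = (8.85×10^-12)(0.0123)/(4.18×10^-3) = 2.604×10^-11 F and τ = RC = 8.723×10^-5 s. I_d in the gap equals the RC charging current.
I_d(t) = (V₀/R) e^(−t/τ) = 2.764×10^-6 · e^(−0.4437) = 1.77×10^-6 A.

1.77×10^-6 A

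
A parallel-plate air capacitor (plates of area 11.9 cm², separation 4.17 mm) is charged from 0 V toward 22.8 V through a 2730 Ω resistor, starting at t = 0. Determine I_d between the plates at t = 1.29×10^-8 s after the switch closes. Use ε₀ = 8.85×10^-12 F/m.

With C = ε₀A/d = (8.85×10^-12)(1.19×10^-3)/(4.17×10^-3) = 2.526×10^-12 F, the time constant is τ = RC = 6.896×10^-9 s, so t/τ = 1.871 and e^(−t/τ) = 0.1540.
I_d = I_cond = (V₀/R) e^(−t/τ) = (8.352×10^-3)(0.1540) = 1.29×10^-3 A.

1.29×10^-3 A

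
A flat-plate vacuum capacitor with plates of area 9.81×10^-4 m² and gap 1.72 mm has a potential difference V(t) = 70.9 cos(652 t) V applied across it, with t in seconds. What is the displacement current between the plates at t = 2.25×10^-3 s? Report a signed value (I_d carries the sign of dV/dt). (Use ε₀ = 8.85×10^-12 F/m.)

-2.32×10^-7 A

C = ε₀A/d = (8.85×10^-12)(9.81×10^-4)/(1.72×10^-3) = 5.048×10^-12 F. dV/dt = V₀ω·−sin(ωt); at ωt = 1.467 rad this factor is -0.9946.
I_d = C dV/dt = (5.048×10^-12)(70.9)(652)(-0.9946) = -2.32×10^-7 A.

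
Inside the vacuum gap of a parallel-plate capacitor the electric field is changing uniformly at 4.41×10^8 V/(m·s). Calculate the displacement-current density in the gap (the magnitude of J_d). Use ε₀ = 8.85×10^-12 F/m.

The displacement-current density is ε₀ ∂E/∂t = (8.85×10^-12)(4.41×10^8) = 3.90×10^-3 A/m².

3.90×10^-3 A/m²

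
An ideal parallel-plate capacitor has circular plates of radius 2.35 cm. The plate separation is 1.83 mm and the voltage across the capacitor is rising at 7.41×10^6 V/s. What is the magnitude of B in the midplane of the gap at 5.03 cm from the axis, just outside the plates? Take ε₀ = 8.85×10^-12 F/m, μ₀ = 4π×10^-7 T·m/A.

2.47×10^-10 T

dE/dt = (dV/dt)/d = 4.049×10^9 V/(m·s); I_d = ε₀(πR²)(dE/dt) = (8.85×10^-12)(1.735×10^-3)(4.049×10^9) = 6.217×10^-5 A.
With r > R the enclosed displacement current is the full I_d; B = μ₀ I_d / (2πr) = 2.47×10^-10 T.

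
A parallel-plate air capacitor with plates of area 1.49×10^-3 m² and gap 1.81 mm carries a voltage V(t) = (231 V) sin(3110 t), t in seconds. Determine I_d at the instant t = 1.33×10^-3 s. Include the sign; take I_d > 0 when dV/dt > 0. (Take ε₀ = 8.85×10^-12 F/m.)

dE/dt = (V₀ω/d)·cos(ωt) with ωt = 4.1363 rad: (231)(3110)(-0.5447)/(1.81×10^-3) = -2.162×10^8 V/(m·s).
I_d = ε₀ A dE/dt = (8.85×10^-12)(1.49×10^-3)(-2.162×10^8) = -2.85×10^-6 A.

-2.85×10^-6 A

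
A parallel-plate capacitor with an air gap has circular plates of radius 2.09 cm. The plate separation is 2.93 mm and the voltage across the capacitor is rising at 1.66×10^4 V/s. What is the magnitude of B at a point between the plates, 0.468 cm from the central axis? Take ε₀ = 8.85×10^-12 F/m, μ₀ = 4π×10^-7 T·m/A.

1.47×10^-13 T

dE/dt = (dV/dt)/d = 5.666×10^6 V/(m·s); I_d = ε₀(πR²)(dE/dt) = (8.85×10^-12)(1.372×10^-3)(5.666×10^6) = 6.880×10^-8 A.
For r < R the Ampère–Maxwell law gives B(2πr) = μ₀ I_d (r²/R²), so B = μ₀ I_d r/(2πR²) = (4π×10^-7)(6.880×10^-8)(4.68×10^-3)/(2π·0.0209²) = 1.47×10^-13 T.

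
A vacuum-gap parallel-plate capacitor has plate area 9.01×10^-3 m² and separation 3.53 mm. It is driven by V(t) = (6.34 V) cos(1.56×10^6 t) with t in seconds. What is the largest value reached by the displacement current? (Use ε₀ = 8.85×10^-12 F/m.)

(dE/dt)_max = V₀ω/d = 2.802×10^9 V/(m·s); ω = 1.56×10^6 rad/s.
I_d,max = ε₀ A (dE/dt)_max = (8.85×10^-12)(9.01×10^-3)(2.802×10^9) = 2.23×10^-4 A.

2.23×10^-4 A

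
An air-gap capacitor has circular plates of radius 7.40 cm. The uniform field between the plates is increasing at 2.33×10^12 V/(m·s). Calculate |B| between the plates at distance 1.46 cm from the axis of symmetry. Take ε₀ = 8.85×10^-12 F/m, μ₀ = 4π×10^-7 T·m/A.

1.89×10^-7 T

I_d = ε₀ dΦ_E/dt = ε₀ πR² (dE/dt) = (8.85×10^-12)(0.01720)(2.33×10^12) = 0.3547 A through the full plate area.
∮B·dl = μ₀ I_d,enc with I_d,enc = I_d r²/R² = 0.01381 A; so B = μ₀ I_d,enc/(2πr) = 1.89×10^-7 T.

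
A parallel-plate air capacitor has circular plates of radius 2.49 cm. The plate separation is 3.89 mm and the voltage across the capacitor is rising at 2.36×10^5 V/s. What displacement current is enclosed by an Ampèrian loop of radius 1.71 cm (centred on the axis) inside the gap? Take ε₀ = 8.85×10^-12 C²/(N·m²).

I_d = C dV/dt with C = ε₀πR²/d = 4.432×10^-12 F, so I_d = (4.432×10^-12)(2.36×10^5) = 1.046×10^-6 A.
The field is uniform, so I_d,enc = I_d (r/R)² = (1.046×10^-6)(1.71/2.49)² = 4.93×10^-7 A.

4.93×10^-7 A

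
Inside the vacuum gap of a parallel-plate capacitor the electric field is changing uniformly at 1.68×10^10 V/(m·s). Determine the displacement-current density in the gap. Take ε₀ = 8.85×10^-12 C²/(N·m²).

J_d = ε₀ ∂E/∂t, so J_d = 0.149 A/m².

0.149 A/m²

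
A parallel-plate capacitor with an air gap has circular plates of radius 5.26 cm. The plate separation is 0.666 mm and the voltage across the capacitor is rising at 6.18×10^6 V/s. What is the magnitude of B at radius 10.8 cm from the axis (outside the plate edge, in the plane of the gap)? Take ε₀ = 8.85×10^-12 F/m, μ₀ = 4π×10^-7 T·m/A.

With E = V/d, dE/dt = 9.279×10^9 V/(m·s) and πR² = 8.692×10^-3 m², giving I_d = ε₀ πR² dE/dt = 7.138×10^-4 A.
Outside the plates the loop encloses all of I_d, so B·2πr = μ₀ I_d and B = 1.32×10^-9 T.

1.32×10^-9 T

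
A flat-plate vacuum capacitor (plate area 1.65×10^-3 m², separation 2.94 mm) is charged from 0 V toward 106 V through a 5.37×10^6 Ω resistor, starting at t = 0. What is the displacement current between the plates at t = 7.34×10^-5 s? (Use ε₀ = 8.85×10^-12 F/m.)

1.26×10^-6 A

With C = ε₀A/d = (8.85×10^-12)(1.65×10^-3)/(2.94×10^-3) = 4.967×10^-12 F, the time constant is τ = RC = 2.667×10^-5 s, so t/τ = 2.752 and e^(−t/τ) = 0.06380.
I_d = I_cond = (V₀/R) e^(−t/τ) = (1.974×10^-5)(0.06380) = 1.26×10^-6 A.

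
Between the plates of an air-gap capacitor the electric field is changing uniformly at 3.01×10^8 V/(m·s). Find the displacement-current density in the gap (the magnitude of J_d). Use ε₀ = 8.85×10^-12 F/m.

2.66×10^-3 A/m²

J_d = ε₀ ∂E/∂t, so J_d = 2.66×10^-3 A/m².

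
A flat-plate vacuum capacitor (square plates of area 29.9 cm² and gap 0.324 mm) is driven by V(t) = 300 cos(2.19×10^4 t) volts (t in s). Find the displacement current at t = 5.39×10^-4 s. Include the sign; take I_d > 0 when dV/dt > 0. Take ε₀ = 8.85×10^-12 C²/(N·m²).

dV/dt = (300)(2.19×10^4)·−sin(11.8041) = 4.537×10^6 V/s.
I_d = C dV/dt with C = ε₀A/d = (8.85×10^-12)(2.99×10^-3)/(3.24×10^-4) = 8.167×10^-11 F, so I_d = (8.167×10^-11)(4.537×10^6) = 3.71×10^-4 A.

3.71×10^-4 A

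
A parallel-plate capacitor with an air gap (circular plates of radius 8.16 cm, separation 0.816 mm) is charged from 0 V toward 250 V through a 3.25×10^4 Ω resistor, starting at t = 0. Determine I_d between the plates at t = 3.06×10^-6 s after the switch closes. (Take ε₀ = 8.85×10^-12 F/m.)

5.08×10^-3 A

C = ε₀A/d = (8.85×10^-12)(0.02092)/(8.16×10^-4) = 2.269×10^-10 F and τ = RC = 7.374×10^-6 s. I_d in the gap equals the RC charging current.
I_d(t) = (V₀/R) e^(−t/τ) = 7.692×10^-3 · e^(−0.4150) = 5.08×10^-3 A.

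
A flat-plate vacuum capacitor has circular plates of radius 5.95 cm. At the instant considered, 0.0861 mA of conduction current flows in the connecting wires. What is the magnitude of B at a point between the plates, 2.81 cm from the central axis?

No conduction current crosses the gap, so I_d there equals the 8.61×10^-5 A in the leads.
For r < R the Ampère–Maxwell law gives B(2πr) = μ₀ I_d (r²/R²), so B = μ₀ I_d r/(2πR²) = (4π×10^-7)(8.61×10^-5)(0.0281)/(2π·0.0595²) = 1.37×10^-10 T.

1.37×10^-10 T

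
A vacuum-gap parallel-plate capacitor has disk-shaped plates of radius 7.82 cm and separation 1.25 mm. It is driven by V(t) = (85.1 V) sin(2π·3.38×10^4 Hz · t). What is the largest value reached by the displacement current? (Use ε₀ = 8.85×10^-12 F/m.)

C = ε₀A/d = (8.85×10^-12)(0.01921)/(1.25×10^-3) = 1.360×10^-10 F; ω = 2πf = 2.124×10^5 rad/s.
I_d = C dV/dt, so |I_d|_max = C V₀ ω = (1.360×10^-10)(85.1)(2.124×10^5) = 2.46×10^-3 A.

2.46×10^-3 A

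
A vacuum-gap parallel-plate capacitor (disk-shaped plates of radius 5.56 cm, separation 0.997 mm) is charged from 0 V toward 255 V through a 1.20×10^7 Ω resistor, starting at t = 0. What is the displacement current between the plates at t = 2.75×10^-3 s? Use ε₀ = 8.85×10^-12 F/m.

1.49×10^-6 A

C = ε₀A/d = (8.85×10^-12)(9.712×10^-3)/(9.97×10^-4) = 8.621×10^-11 F, so τ = RC = 1.035×10^-3 s.
The conduction current is I(t) = (V₀/R) e^(−t/τ), and the displacement current between the plates equals it.
t/τ = 2.657; I_d = (255/1.20×10^7) · e^(−2.657) = (2.125×10^-5)(0.07016) = 1.49×10^-6 A.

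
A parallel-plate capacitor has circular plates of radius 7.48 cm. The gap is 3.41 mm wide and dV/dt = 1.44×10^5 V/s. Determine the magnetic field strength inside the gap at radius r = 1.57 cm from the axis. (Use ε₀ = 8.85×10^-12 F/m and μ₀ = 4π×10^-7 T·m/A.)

With E = V/d, dE/dt = 4.223×10^7 V/(m·s) and πR² = 0.01758 m², giving I_d = ε₀ πR² dE/dt = 6.570×10^-6 A.
For r < R the Ampère–Maxwell law gives B(2πr) = μ₀ I_d (r²/R²), so B = μ₀ I_d r/(2πR²) = (4π×10^-7)(6.570×10^-6)(0.0157)/(2π·0.0748²) = 3.69×10^-12 T.

3.69×10^-12 T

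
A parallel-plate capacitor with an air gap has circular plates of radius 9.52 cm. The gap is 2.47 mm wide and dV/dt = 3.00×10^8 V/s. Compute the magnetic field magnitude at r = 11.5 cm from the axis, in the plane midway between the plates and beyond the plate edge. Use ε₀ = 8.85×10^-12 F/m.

With E = V/d, dE/dt = 1.215×10^11 V/(m·s) and πR² = 0.02847 m², giving I_d = ε₀ πR² dE/dt = 0.03061 A.
With r > R the enclosed displacement current is the full I_d; B = μ₀ I_d / (2πr) = 5.32×10^-8 T.

5.32×10^-8 T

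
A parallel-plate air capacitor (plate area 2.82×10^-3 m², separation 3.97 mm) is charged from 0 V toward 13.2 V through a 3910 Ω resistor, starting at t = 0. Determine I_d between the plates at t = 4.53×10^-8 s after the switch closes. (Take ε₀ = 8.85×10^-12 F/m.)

C = ε₀A/d = (8.85×10^-12)(2.82×10^-3)/(3.97×10^-3) = 6.286×10^-12 F and τ = RC = 2.458×10^-8 s. I_d in the gap equals the RC charging current.
I_d(t) = (V₀/R) e^(−t/τ) = 3.376×10^-3 · e^(−1.843) = 5.35×10^-4 A.

5.35×10^-4 A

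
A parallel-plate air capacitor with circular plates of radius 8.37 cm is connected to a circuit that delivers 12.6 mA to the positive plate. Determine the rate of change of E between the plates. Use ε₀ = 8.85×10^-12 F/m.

6.47×10^10 V/(m·s)

By continuity, I_d in the gap equals the 12.6 mA flowing in the wire.
Then dE/dt = I_d/(ε₀A) = 6.47×10^10 V/(m·s).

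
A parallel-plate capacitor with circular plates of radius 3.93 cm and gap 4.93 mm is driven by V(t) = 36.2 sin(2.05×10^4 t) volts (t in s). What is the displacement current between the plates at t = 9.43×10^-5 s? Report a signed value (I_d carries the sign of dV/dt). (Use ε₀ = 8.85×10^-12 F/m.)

-2.29×10^-6 A

dE/dt = (V₀ω/d)·cos(ωt) with ωt = 1.93315 rad: (36.2)(2.05×10^4)(-0.3545)/(4.93×10^-3) = -5.336×10^7 V/(m·s).
I_d = ε₀ A dE/dt = (8.85×10^-12)(4.852×10^-3)(-5.336×10^7) = -2.29×10^-6 A.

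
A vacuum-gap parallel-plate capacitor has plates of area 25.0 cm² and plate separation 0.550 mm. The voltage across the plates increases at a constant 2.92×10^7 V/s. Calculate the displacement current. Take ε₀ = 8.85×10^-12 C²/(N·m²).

1.17×10^-3 A

C = ε₀A/d = (8.85×10^-12)(2.50×10^-3)/(5.50×10^-4) = 4.023×10^-11 F.
I_d = C dV/dt = (4.023×10^-11)(2.92×10^7) = 1.17×10^-3 A.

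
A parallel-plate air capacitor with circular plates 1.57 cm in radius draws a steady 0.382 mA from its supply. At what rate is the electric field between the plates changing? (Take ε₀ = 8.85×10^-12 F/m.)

The displacement current between the plates equals the conduction current, I_d = 0.382 mA.
Since I_d = ε₀ A dE/dt, dE/dt = I_d/(ε₀A) = (3.82×10^-4)/((8.85×10^-12)(7.744×10^-4)) = 5.57×10^10 V/(m·s).

5.57×10^10 V/(m·s)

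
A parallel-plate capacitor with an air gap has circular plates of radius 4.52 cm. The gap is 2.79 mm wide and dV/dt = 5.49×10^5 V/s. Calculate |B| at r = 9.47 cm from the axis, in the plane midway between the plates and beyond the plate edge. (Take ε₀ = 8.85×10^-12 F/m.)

2.36×10^-11 T

I_d = C dV/dt with C = ε₀πR²/d = 2.036×10^-11 F, so I_d = (2.036×10^-11)(5.49×10^5) = 1.118×10^-5 A.
For r ≥ R the full I_d is enclosed: B = μ₀ I_d/(2πr) = (4π×10^-7)(1.118×10^-5)/(2π·0.0947) = 2.36×10^-11 T.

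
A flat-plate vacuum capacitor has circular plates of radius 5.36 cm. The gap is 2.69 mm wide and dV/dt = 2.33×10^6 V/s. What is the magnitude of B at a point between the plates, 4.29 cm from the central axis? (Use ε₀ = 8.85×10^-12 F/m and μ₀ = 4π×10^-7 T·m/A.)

dE/dt = (dV/dt)/d = 8.662×10^8 V/(m·s); I_d = ε₀(πR²)(dE/dt) = (8.85×10^-12)(9.026×10^-3)(8.662×10^8) = 6.919×10^-5 A.
An Ampèrian loop of radius r encloses a fraction (r/R)² of I_d. Then B·2πr = μ₀ I_d (r/R)², giving B = μ₀ I_d r/(2πR²) = 2.07×10^-10 T.

2.07×10^-10 T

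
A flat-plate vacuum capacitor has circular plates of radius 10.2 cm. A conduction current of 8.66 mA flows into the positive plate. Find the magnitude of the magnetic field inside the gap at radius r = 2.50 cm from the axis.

No conduction current crosses the gap, so I_d there equals the 8.66×10^-3 A in the leads.
An Ampèrian loop of radius r encloses a fraction (r/R)² of I_d. Then B·2πr = μ₀ I_d (r/R)², giving B = μ₀ I_d r/(2πR²) = 4.16×10^-9 T.

4.16×10^-9 T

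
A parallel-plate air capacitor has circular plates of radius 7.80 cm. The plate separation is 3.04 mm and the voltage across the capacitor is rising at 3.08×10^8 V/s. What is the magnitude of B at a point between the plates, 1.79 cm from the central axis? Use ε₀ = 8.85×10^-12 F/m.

1.01×10^-8 T

dE/dt = (dV/dt)/d = 1.013×10^11 V/(m·s); I_d = ε₀(πR²)(dE/dt) = (8.85×10^-12)(0.01911)(1.013×10^11) = 0.01713 A.
An Ampèrian loop of radius r encloses a fraction (r/R)² of I_d. Then B·2πr = μ₀ I_d (r/R)², giving B = μ₀ I_d r/(2πR²) = 1.01×10^-8 T.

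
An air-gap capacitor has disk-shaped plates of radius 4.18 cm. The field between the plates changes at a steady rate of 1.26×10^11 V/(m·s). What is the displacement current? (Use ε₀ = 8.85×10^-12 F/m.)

With a uniform field, Φ_E = EA, so I_d = ε₀ A dE/dt = 6.12×10^-3 A.

6.12×10^-3 A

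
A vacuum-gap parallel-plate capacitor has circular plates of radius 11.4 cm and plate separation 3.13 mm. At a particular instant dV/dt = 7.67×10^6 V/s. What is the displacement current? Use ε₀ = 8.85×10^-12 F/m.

C = ε₀A/d = (8.85×10^-12)(0.04083)/(3.13×10^-3) = 1.154×10^-10 F.
I_d = C dV/dt = (1.154×10^-10)(7.67×10^6) = 8.85×10^-4 A.

8.85×10^-4 A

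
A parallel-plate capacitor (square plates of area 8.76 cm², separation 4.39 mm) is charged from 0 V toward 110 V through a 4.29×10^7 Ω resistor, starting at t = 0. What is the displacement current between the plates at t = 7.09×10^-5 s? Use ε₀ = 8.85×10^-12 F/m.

1.01×10^-6 A

C = ε₀A/d = (8.85×10^-12)(8.76×10^-4)/(4.39×10^-3) = 1.766×10^-12 F and τ = RC = 7.576×10^-5 s. I_d in the gap equals the RC charging current.
I_d(t) = (V₀/R) e^(−t/τ) = 2.564×10^-6 · e^(−0.9359) = 1.01×10^-6 A.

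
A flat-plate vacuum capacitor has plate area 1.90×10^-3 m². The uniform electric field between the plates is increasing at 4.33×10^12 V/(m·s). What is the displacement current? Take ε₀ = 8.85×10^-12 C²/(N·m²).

0.0728 A

I_d = ε₀ A (dE/dt) = (8.85×10^-12)(1.90×10^-3 m²)(4.33×10^12) = 0.0728 A.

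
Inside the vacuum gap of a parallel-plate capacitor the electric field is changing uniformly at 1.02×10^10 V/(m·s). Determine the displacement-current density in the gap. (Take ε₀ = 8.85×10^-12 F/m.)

The displacement-current density is ε₀ ∂E/∂t = (8.85×10^-12)(1.02×10^10) = 0.0903 A/m².

0.0903 A/m²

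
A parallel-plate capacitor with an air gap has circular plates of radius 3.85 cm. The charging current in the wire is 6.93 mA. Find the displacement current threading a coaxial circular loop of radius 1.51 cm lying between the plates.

Between the plates the displacement current equals the wire current: I_d = 6.93 mA = 6.93×10^-3 A.
Since J_d is uniform, the enclosed fraction is (r/R)² = 0.1538, giving I_d,enc = 1.07×10^-3 A.

1.07×10^-3 A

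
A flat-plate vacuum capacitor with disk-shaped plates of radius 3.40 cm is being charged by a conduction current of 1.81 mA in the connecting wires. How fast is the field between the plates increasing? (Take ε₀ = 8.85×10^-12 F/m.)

By continuity, I_d in the gap equals the 1.81 mA flowing in the wire.
Then dE/dt = I_d/(ε₀A) = 5.63×10^10 V/(m·s).

5.63×10^10 V/(m·s)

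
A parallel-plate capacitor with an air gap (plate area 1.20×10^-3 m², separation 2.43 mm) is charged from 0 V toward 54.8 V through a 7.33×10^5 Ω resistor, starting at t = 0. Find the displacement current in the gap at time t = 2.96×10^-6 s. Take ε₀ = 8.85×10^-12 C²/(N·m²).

C = ε₀A/d = (8.85×10^-12)(1.20×10^-3)/(2.43×10^-3) = 4.370×10^-12 F and τ = RC = 3.203×10^-6 s. I_d in the gap equals the RC charging current.
I_d(t) = (V₀/R) e^(−t/τ) = 7.476×10^-5 · e^(−0.9241) = 2.97×10^-5 A.

2.97×10^-5 A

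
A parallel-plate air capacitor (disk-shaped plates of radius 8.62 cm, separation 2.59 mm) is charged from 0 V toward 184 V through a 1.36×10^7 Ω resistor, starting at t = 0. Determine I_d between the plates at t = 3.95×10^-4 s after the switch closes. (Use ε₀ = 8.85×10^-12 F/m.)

9.40×10^-6 A

C = ε₀A/d = (8.85×10^-12)(0.02334)/(2.59×10^-3) = 7.975×10^-11 F and τ = RC = 1.085×10^-3 s. I_d in the gap equals the RC charging current.
I_d(t) = (V₀/R) e^(−t/τ) = 1.353×10^-5 · e^(−0.3641) = 9.40×10^-6 A.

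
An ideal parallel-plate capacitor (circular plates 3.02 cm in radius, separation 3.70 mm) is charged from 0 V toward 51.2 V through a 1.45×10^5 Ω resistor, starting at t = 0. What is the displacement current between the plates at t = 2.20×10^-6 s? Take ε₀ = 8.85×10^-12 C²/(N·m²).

3.86×10^-5 A

C = ε₀A/d = (8.85×10^-12)(2.865×10^-3)/(3.70×10^-3) = 6.853×10^-12 F, so τ = RC = 9.937×10^-7 s.
The conduction current is I(t) = (V₀/R) e^(−t/τ), and the displacement current between the plates equals it.
t/τ = 2.214; I_d = (51.2/1.45×10^5) · e^(−2.214) = (3.531×10^-4)(0.1093) = 3.86×10^-5 A.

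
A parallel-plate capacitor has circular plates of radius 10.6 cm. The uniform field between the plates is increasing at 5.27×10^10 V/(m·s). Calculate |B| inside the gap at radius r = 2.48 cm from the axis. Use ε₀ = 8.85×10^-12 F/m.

7.27×10^-9 T

I_d = ε₀ dΦ_E/dt = ε₀ πR² (dE/dt) = (8.85×10^-12)(0.03530)(5.27×10^10) = 0.01646 A through the full plate area.
For r < R the Ampère–Maxwell law gives B(2πr) = μ₀ I_d (r²/R²), so B = μ₀ I_d r/(2πR²) = (4π×10^-7)(0.01646)(0.0248)/(2π·0.106²) = 7.27×10^-9 T.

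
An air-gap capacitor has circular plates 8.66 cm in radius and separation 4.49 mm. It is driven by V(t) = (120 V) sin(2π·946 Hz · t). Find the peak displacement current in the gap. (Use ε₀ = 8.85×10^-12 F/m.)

The displacement current equals the conduction current C dV/dt, which peaks at C V₀ ω.
With C = ε₀A/d = (8.85×10^-12)(0.02356)/(4.49×10^-3) = 4.644×10^-11 F and ω = 2πf = 5944 rad/s, I_d,max = (4.644×10^-11)(120)(5944) = 3.31×10^-5 A.

3.31×10^-5 A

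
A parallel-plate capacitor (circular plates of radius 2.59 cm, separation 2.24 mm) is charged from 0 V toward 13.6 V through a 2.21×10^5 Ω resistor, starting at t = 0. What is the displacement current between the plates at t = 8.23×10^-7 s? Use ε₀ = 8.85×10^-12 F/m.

C = ε₀A/d = (8.85×10^-12)(2.107×10^-3)/(2.24×10^-3) = 8.325×10^-12 F and τ = RC = 1.840×10^-6 s. I_d in the gap equals the RC charging current.
I_d(t) = (V₀/R) e^(−t/τ) = 6.154×10^-5 · e^(−0.4473) = 3.93×10^-5 A.

3.93×10^-5 A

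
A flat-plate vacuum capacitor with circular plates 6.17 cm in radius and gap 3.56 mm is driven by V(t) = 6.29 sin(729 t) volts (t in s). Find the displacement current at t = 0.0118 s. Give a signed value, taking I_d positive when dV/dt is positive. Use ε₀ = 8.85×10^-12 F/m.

-9.27×10^-8 A

C = ε₀A/d = (8.85×10^-12)(0.01196)/(3.56×10^-3) = 2.973×10^-11 F. dV/dt = V₀ω·cos(ωt); at ωt = 8.6022 rad this factor is -0.6803.
I_d = C dV/dt = (2.973×10^-11)(6.29)(729)(-0.6803) = -9.27×10^-8 A.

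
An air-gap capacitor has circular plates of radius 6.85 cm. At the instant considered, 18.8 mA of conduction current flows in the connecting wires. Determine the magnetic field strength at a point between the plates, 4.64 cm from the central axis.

No conduction current crosses the gap, so I_d there equals the 0.0188 A in the leads.
An Ampèrian loop of radius r encloses a fraction (r/R)² of I_d. Then B·2πr = μ₀ I_d (r/R)², giving B = μ₀ I_d r/(2πR²) = 3.72×10^-8 T.

3.72×10^-8 T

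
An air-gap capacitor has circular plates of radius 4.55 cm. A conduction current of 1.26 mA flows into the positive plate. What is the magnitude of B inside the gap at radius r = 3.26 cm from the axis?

No conduction current crosses the gap, so I_d there equals the 1.26×10^-3 A in the leads.
An Ampèrian loop of radius r encloses a fraction (r/R)² of I_d. Then B·2πr = μ₀ I_d (r/R)², giving B = μ₀ I_d r/(2πR²) = 3.97×10^-9 T.

3.97×10^-9 T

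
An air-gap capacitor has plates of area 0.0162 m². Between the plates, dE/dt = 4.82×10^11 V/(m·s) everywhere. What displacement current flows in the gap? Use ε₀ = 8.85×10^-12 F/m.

0.0691 A

I_d = ε₀ A (dE/dt) = (8.85×10^-12)(0.0162 m²)(4.82×10^11) = 0.0691 A.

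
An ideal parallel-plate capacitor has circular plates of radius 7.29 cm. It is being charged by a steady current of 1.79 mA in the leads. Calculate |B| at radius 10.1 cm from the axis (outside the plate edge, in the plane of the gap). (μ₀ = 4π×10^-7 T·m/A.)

No conduction current crosses the gap, so I_d there equals the 1.79×10^-3 A in the leads.
Outside the plates the loop encloses all of I_d, so B·2πr = μ₀ I_d and B = 3.54×10^-9 T.

3.54×10^-9 T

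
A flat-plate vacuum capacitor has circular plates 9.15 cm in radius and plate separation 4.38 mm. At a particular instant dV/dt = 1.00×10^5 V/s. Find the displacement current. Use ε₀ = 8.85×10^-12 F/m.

E = V/d so dE/dt = (dV/dt)/d = 2.283×10^7 V/(m·s), and I_d = ε₀ A dE/dt = (8.85×10^-12)(0.02630)(2.283×10^7) = 5.31×10^-6 A.

5.31×10^-6 A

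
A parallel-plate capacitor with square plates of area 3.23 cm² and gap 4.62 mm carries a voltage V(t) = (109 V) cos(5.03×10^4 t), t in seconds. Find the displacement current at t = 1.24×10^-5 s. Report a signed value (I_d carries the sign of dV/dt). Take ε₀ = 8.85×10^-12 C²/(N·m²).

dV/dt = (109)(5.03×10^4)·−sin(0.62372) = -3.202×10^6 V/s.
I_d = C dV/dt with C = ε₀A/d = (8.85×10^-12)(3.23×10^-4)/(4.62×10^-3) = 6.187×10^-13 F, so I_d = (6.187×10^-13)(-3.202×10^6) = -1.98×10^-6 A.

-1.98×10^-6 A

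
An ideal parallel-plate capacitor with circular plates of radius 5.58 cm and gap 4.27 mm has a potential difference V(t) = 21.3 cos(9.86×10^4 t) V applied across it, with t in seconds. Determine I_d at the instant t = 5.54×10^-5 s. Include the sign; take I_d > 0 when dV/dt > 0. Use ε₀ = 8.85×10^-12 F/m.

dE/dt = (V₀ω/d)·−sin(ωt) with ωt = 5.46244 rad: (21.3)(9.86×10^4)(0.7317)/(4.27×10^-3) = 3.599×10^8 V/(m·s).
I_d = ε₀ A dE/dt = (8.85×10^-12)(9.782×10^-3)(3.599×10^8) = 3.12×10^-5 A.

3.12×10^-5 A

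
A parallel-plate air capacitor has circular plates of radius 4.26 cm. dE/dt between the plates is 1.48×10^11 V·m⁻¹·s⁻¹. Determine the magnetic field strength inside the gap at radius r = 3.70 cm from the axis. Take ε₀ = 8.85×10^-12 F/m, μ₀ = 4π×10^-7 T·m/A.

I_d = ε₀ dΦ_E/dt = ε₀ πR² (dE/dt) = (8.85×10^-12)(5.701×10^-3)(1.48×10^11) = 7.467×10^-3 A through the full plate area.
An Ampèrian loop of radius r encloses a fraction (r/R)² of I_d. Then B·2πr = μ₀ I_d (r/R)², giving B = μ₀ I_d r/(2πR²) = 3.04×10^-8 T.

3.04×10^-8 T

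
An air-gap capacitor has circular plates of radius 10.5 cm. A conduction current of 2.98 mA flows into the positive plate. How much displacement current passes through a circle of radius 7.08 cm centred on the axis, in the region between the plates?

1.35×10^-3 A

By continuity the displacement current in the gap matches the conduction current: I_d = 2.98×10^-3 A.
Through an area πr² the displacement current is I_d·(πr²/πR²) = I_d (r/R)² = 1.35×10^-3 A.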